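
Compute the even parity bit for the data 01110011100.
Sum of data bits: 0+1+1+1+0+0+1+1+1+0+0 = 6.
6 mod 2 = 0, so parity bit = 0.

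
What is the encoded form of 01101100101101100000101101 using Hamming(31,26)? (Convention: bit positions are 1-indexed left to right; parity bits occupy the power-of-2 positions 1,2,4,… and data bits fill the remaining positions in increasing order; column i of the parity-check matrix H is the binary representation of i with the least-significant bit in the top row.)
Codeword c = d · G (mod 2), d = 01101100101101100000101101:
  c[0] = d·G[:,0] = (01101100101101100000101101)·(11011010101101010101010101) mod 2 = 0+1+0+0+1+0+0+0+1+0+1+1+0+1+0+0+0+0+0+0+0+0+0+1+0+1 mod 2 = 0
  c[1] = d·G[:,1] = (01101100101101100000101101)·(10110110011011001100110011) mod 2 = 0+0+1+0+0+1+0+0+0+0+1+0+0+1+0+0+0+0+0+0+1+0+0+0+0+1 mod 2 = 0
  c[2] = d·G[:,2] = (01101100101101100000101101)·(10000000000000000000000000) mod 2 = 0+0+0+0+0+0+0+0+0+0+0+0+0+0+0+0+0+0+0+0+0+0+0+0+0+0 mod 2 = 0
  c[3] = d·G[:,3] = (01101100101101100000101101)·(01110001111000111100001111) mod 2 = 0+1+1+0+0+0+0+0+1+0+1+0+0+0+1+0+0+0+0+0+0+0+1+1+0+1 mod 2 = 0
  c[4] = d·G[:,4] = (01101100101101100000101101)·(01000000000000000000000000) mod 2 = 0+1+0+0+0+0+0+0+0+0+0+0+0+0+0+0+0+0+0+0+0+0+0+0+0+0 mod 2 = 1
  c[5] = d·G[:,5] = (01101100101101100000101101)·(00100000000000000000000000) mod 2 = 0+0+1+0+0+0+0+0+0+0+0+0+0+0+0+0+0+0+0+0+0+0+0+0+0+0 mod 2 = 1
  c[6] = d·G[:,6] = (01101100101101100000101101)·(00010000000000000000000000) mod 2 = 0+0+0+0+0+0+0+0+0+0+0+0+0+0+0+0+0+0+0+0+0+0+0+0+0+0 mod 2 = 0
  c[7] = d·G[:,7] = (01101100101101100000101101)·(00001111111000000011111111) mod 2 = 0+0+0+0+1+1+0+0+1+0+1+0+0+0+0+0+0+0+0+0+1+0+1+1+0+1 mod 2 = 0
  c[8] = d·G[:,8] = (01101100101101100000101101)·(00001000000000000000000000) mod 2 = 0+0+0+0+1+0+0+0+0+0+0+0+0+0+0+0+0+0+0+0+0+0+0+0+0+0 mod 2 = 1
  c[9] = d·G[:,9] = (01101100101101100000101101)·(00000100000000000000000000) mod 2 = 0+0+0+0+0+1+0+0+0+0+0+0+0+0+0+0+0+0+0+0+0+0+0+0+0+0 mod 2 = 1
  c[10] = d·G[:,10] = (01101100101101100000101101)·(00000010000000000000000000) mod 2 = 0+0+0+0+0+0+0+0+0+0+0+0+0+0+0+0+0+0+0+0+0+0+0+0+0+0 mod 2 = 0
  c[11] = d·G[:,11] = (01101100101101100000101101)·(00000001000000000000000000) mod 2 = 0+0+0+0+0+0+0+0+0+0+0+0+0+0+0+0+0+0+0+0+0+0+0+0+0+0 mod 2 = 0
  c[12] = d·G[:,12] = (01101100101101100000101101)·(00000000100000000000000000) mod 2 = 0+0+0+0+0+0+0+0+1+0+0+0+0+0+0+0+0+0+0+0+0+0+0+0+0+0 mod 2 = 1
  c[13] = d·G[:,13] = (01101100101101100000101101)·(00000000010000000000000000) mod 2 = 0+0+0+0+0+0+0+0+0+0+0+0+0+0+0+0+0+0+0+0+0+0+0+0+0+0 mod 2 = 0
  c[14] = d·G[:,14] = (01101100101101100000101101)·(00000000001000000000000000) mod 2 = 0+0+0+0+0+0+0+0+0+0+1+0+0+0+0+0+0+0+0+0+0+0+0+0+0+0 mod 2 = 1
  c[15] = d·G[:,15] = (01101100101101100000101101)·(00000000000111111111111111) mod 2 = 0+0+0+0+0+0+0+0+0+0+0+1+0+1+1+0+0+0+0+0+1+0+1+1+0+1 mod 2 = 1
  c[16] = d·G[:,16] = (01101100101101100000101101)·(00000000000100000000000000) mod 2 = 0+0+0+0+0+0+0+0+0+0+0+1+0+0+0+0+0+0+0+0+0+0+0+0+0+0 mod 2 = 1
  c[17] = d·G[:,17] = (01101100101101100000101101)·(00000000000010000000000000) mod 2 = 0+0+0+0+0+0+0+0+0+0+0+0+0+0+0+0+0+0+0+0+0+0+0+0+0+0 mod 2 = 0
  c[18] = d·G[:,18] = (01101100101101100000101101)·(00000000000001000000000000) mod 2 = 0+0+0+0+0+0+0+0+0+0+0+0+0+1+0+0+0+0+0+0+0+0+0+0+0+0 mod 2 = 1
  c[19] = d·G[:,19] = (01101100101101100000101101)·(00000000000000100000000000) mod 2 = 0+0+0+0+0+0+0+0+0+0+0+0+0+0+1+0+0+0+0+0+0+0+0+0+0+0 mod 2 = 1
  c[20] = d·G[:,20] = (01101100101101100000101101)·(00000000000000010000000000) mod 2 = 0+0+0+0+0+0+0+0+0+0+0+0+0+0+0+0+0+0+0+0+0+0+0+0+0+0 mod 2 = 0
  c[21] = d·G[:,21] = (01101100101101100000101101)·(00000000000000001000000000) mod 2 = 0+0+0+0+0+0+0+0+0+0+0+0+0+0+0+0+0+0+0+0+0+0+0+0+0+0 mod 2 = 0
  c[22] = d·G[:,22] = (01101100101101100000101101)·(00000000000000000100000000) mod 2 = 0+0+0+0+0+0+0+0+0+0+0+0+0+0+0+0+0+0+0+0+0+0+0+0+0+0 mod 2 = 0
  c[23] = d·G[:,23] = (01101100101101100000101101)·(00000000000000000010000000) mod 2 = 0+0+0+0+0+0+0+0+0+0+0+0+0+0+0+0+0+0+0+0+0+0+0+0+0+0 mod 2 = 0
  c[24] = d·G[:,24] = (01101100101101100000101101)·(00000000000000000001000000) mod 2 = 0+0+0+0+0+0+0+0+0+0+0+0+0+0+0+0+0+0+0+0+0+0+0+0+0+0 mod 2 = 0
  c[25] = d·G[:,25] = (01101100101101100000101101)·(00000000000000000000100000) mod 2 = 0+0+0+0+0+0+0+0+0+0+0+0+0+0+0+0+0+0+0+0+1+0+0+0+0+0 mod 2 = 1
  c[26] = d·G[:,26] = (01101100101101100000101101)·(00000000000000000000010000) mod 2 = 0+0+0+0+0+0+0+0+0+0+0+0+0+0+0+0+0+0+0+0+0+0+0+0+0+0 mod 2 = 0
  c[27] = d·G[:,27] = (01101100101101100000101101)·(00000000000000000000001000) mod 2 = 0+0+0+0+0+0+0+0+0+0+0+0+0+0+0+0+0+0+0+0+0+0+1+0+0+0 mod 2 = 1
  c[28] = d·G[:,28] = (01101100101101100000101101)·(00000000000000000000000100) mod 2 = 0+0+0+0+0+0+0+0+0+0+0+0+0+0+0+0+0+0+0+0+0+0+0+1+0+0 mod 2 = 1
  c[29] = d·G[:,29] = (01101100101101100000101101)·(00000000000000000000000010) mod 2 = 0+0+0+0+0+0+0+0+0+0+0+0+0+0+0+0+0+0+0+0+0+0+0+0+0+0 mod 2 = 0
  c[30] = d·G[:,30] = (01101100101101100000101101)·(00000000000000000000000001) mod 2 = 0+0+0+0+0+0+0+0+0+0+0+0+0+0+0+0+0+0+0+0+0+0+0+0+0+1 mod 2 = 1
Codeword = 0000110011001011101100000101101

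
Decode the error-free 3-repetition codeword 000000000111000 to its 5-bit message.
Split into 3-bit blocks: 000 000 000 111 000
Data = 00010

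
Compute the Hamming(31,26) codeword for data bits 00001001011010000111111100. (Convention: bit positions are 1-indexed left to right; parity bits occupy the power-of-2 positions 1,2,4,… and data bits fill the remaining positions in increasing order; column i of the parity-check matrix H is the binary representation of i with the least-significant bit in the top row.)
Codeword c = d · G (mod 2), d = 00001001011010000111111100:
  c[0] = d·G[:,0] = (00001001011010000111111100)·(11011010101101010101010101) mod 2 = 0+0+0+0+1+0+0+0+0+0+1+0+0+0+0+0+0+1+0+1+0+1+0+1+0+0 mod 2 = 0
  c[1] = d·G[:,1] = (00001001011010000111111100)·(10110110011011001100110011) mod 2 = 0+0+0+0+0+0+0+0+0+1+1+0+1+0+0+0+0+1+0+0+1+1+0+0+0+0 mod 2 = 0
  c[2] = d·G[:,2] = (00001001011010000111111100)·(10000000000000000000000000) mod 2 = 0+0+0+0+0+0+0+0+0+0+0+0+0+0+0+0+0+0+0+0+0+0+0+0+0+0 mod 2 = 0
  c[3] = d·G[:,3] = (00001001011010000111111100)·(01110001111000111100001111) mod 2 = 0+0+0+0+0+0+0+1+0+1+1+0+0+0+0+0+0+1+0+0+0+0+1+1+0+0 mod 2 = 0
  c[4] = d·G[:,4] = (00001001011010000111111100)·(01000000000000000000000000) mod 2 = 0+0+0+0+0+0+0+0+0+0+0+0+0+0+0+0+0+0+0+0+0+0+0+0+0+0 mod 2 = 0
  c[5] = d·G[:,5] = (00001001011010000111111100)·(00100000000000000000000000) mod 2 = 0+0+0+0+0+0+0+0+0+0+0+0+0+0+0+0+0+0+0+0+0+0+0+0+0+0 mod 2 = 0
  c[6] = d·G[:,6] = (00001001011010000111111100)·(00010000000000000000000000) mod 2 = 0+0+0+0+0+0+0+0+0+0+0+0+0+0+0+0+0+0+0+0+0+0+0+0+0+0 mod 2 = 0
  c[7] = d·G[:,7] = (00001001011010000111111100)·(00001111111000000011111111) mod 2 = 0+0+0+0+1+0+0+1+0+1+1+0+0+0+0+0+0+0+1+1+1+1+1+1+0+0 mod 2 = 0
  c[8] = d·G[:,8] = (00001001011010000111111100)·(00001000000000000000000000) mod 2 = 0+0+0+0+1+0+0+0+0+0+0+0+0+0+0+0+0+0+0+0+0+0+0+0+0+0 mod 2 = 1
  c[9] = d·G[:,9] = (00001001011010000111111100)·(00000100000000000000000000) mod 2 = 0+0+0+0+0+0+0+0+0+0+0+0+0+0+0+0+0+0+0+0+0+0+0+0+0+0 mod 2 = 0
  c[10] = d·G[:,10] = (00001001011010000111111100)·(00000010000000000000000000) mod 2 = 0+0+0+0+0+0+0+0+0+0+0+0+0+0+0+0+0+0+0+0+0+0+0+0+0+0 mod 2 = 0
  c[11] = d·G[:,11] = (00001001011010000111111100)·(00000001000000000000000000) mod 2 = 0+0+0+0+0+0+0+1+0+0+0+0+0+0+0+0+0+0+0+0+0+0+0+0+0+0 mod 2 = 1
  c[12] = d·G[:,12] = (00001001011010000111111100)·(00000000100000000000000000) mod 2 = 0+0+0+0+0+0+0+0+0+0+0+0+0+0+0+0+0+0+0+0+0+0+0+0+0+0 mod 2 = 0
  c[13] = d·G[:,13] = (00001001011010000111111100)·(00000000010000000000000000) mod 2 = 0+0+0+0+0+0+0+0+0+1+0+0+0+0+0+0+0+0+0+0+0+0+0+0+0+0 mod 2 = 1
  c[14] = d·G[:,14] = (00001001011010000111111100)·(00000000001000000000000000) mod 2 = 0+0+0+0+0+0+0+0+0+0+1+0+0+0+0+0+0+0+0+0+0+0+0+0+0+0 mod 2 = 1
  c[15] = d·G[:,15] = (00001001011010000111111100)·(00000000000111111111111111) mod 2 = 0+0+0+0+0+0+0+0+0+0+0+0+1+0+0+0+0+1+1+1+1+1+1+1+0+0 mod 2 = 0
  c[16] = d·G[:,16] = (00001001011010000111111100)·(00000000000100000000000000) mod 2 = 0+0+0+0+0+0+0+0+0+0+0+0+0+0+0+0+0+0+0+0+0+0+0+0+0+0 mod 2 = 0
  c[17] = d·G[:,17] = (00001001011010000111111100)·(00000000000010000000000000) mod 2 = 0+0+0+0+0+0+0+0+0+0+0+0+1+0+0+0+0+0+0+0+0+0+0+0+0+0 mod 2 = 1
  c[18] = d·G[:,18] = (00001001011010000111111100)·(00000000000001000000000000) mod 2 = 0+0+0+0+0+0+0+0+0+0+0+0+0+0+0+0+0+0+0+0+0+0+0+0+0+0 mod 2 = 0
  c[19] = d·G[:,19] = (00001001011010000111111100)·(00000000000000100000000000) mod 2 = 0+0+0+0+0+0+0+0+0+0+0+0+0+0+0+0+0+0+0+0+0+0+0+0+0+0 mod 2 = 0
  c[20] = d·G[:,20] = (00001001011010000111111100)·(00000000000000010000000000) mod 2 = 0+0+0+0+0+0+0+0+0+0+0+0+0+0+0+0+0+0+0+0+0+0+0+0+0+0 mod 2 = 0
  c[21] = d·G[:,21] = (00001001011010000111111100)·(00000000000000001000000000) mod 2 = 0+0+0+0+0+0+0+0+0+0+0+0+0+0+0+0+0+0+0+0+0+0+0+0+0+0 mod 2 = 0
  c[22] = d·G[:,22] = (00001001011010000111111100)·(00000000000000000100000000) mod 2 = 0+0+0+0+0+0+0+0+0+0+0+0+0+0+0+0+0+1+0+0+0+0+0+0+0+0 mod 2 = 1
  c[23] = d·G[:,23] = (00001001011010000111111100)·(00000000000000000010000000) mod 2 = 0+0+0+0+0+0+0+0+0+0+0+0+0+0+0+0+0+0+1+0+0+0+0+0+0+0 mod 2 = 1
  c[24] = d·G[:,24] = (00001001011010000111111100)·(00000000000000000001000000) mod 2 = 0+0+0+0+0+0+0+0+0+0+0+0+0+0+0+0+0+0+0+1+0+0+0+0+0+0 mod 2 = 1
  c[25] = d·G[:,25] = (00001001011010000111111100)·(00000000000000000000100000) mod 2 = 0+0+0+0+0+0+0+0+0+0+0+0+0+0+0+0+0+0+0+0+1+0+0+0+0+0 mod 2 = 1
  c[26] = d·G[:,26] = (00001001011010000111111100)·(00000000000000000000010000) mod 2 = 0+0+0+0+0+0+0+0+0+0+0+0+0+0+0+0+0+0+0+0+0+1+0+0+0+0 mod 2 = 1
  c[27] = d·G[:,27] = (00001001011010000111111100)·(00000000000000000000001000) mod 2 = 0+0+0+0+0+0+0+0+0+0+0+0+0+0+0+0+0+0+0+0+0+0+1+0+0+0 mod 2 = 1
  c[28] = d·G[:,28] = (00001001011010000111111100)·(00000000000000000000000100) mod 2 = 0+0+0+0+0+0+0+0+0+0+0+0+0+0+0+0+0+0+0+0+0+0+0+1+0+0 mod 2 = 1
  c[29] = d·G[:,29] = (00001001011010000111111100)·(00000000000000000000000010) mod 2 = 0+0+0+0+0+0+0+0+0+0+0+0+0+0+0+0+0+0+0+0+0+0+0+0+0+0 mod 2 = 0
  c[30] = d·G[:,30] = (00001001011010000111111100)·(00000000000000000000000001) mod 2 = 0+0+0+0+0+0+0+0+0+0+0+0+0+0+0+0+0+0+0+0+0+0+0+0+0+0 mod 2 = 0
Codeword = 0000000010010110010000111111100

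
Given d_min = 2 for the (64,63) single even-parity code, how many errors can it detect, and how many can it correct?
Detection only: up to d_min − 1 = 1 errors.
Correction: up to ⌊(d_min − 1)/2⌋ = ⌊1/2⌋ = 0 errors.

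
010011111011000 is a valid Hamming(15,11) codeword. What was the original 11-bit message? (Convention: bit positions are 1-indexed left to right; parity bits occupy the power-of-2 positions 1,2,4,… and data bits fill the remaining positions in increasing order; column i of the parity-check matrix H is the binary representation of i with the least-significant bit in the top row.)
Parity bits occupy power-of-2 positions; data bits are at positions {3,5,6,7,9,10,11,12,13,14,15} (1-indexed).
Extract: c[3]=0 c[5]=1 c[6]=1 c[7]=1 c[9]=1 c[10]=0 c[11]=1 c[12]=1 c[13]=0 c[14]=0 c[15]=0
Data = 01111011000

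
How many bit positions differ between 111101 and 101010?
XOR = 010111, count of 1s = 4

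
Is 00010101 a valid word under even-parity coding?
Sum of all bits: 0+0+0+1+0+1+0+1 = 3; 3 mod 2 = 1. Result is 1 → parity error detected.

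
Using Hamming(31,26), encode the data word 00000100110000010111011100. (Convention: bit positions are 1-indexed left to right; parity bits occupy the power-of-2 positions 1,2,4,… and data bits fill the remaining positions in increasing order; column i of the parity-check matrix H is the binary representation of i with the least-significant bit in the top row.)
Codeword c = d · G (mod 2), d = 00000100110000010111011100:
  c[0] = d·G[:,0] = (00000100110000010111011100)·(11011010101101010101010101) mod 2 = 0+0+0+0+0+0+0+0+1+0+0+0+0+0+0+1+0+1+0+1+0+1+0+1+0+0 mod 2 = 0
  c[1] = d·G[:,1] = (00000100110000010111011100)·(10110110011011001100110011) mod 2 = 0+0+0+0+0+1+0+0+0+1+0+0+0+0+0+0+0+1+0+0+0+1+0+0+0+0 mod 2 = 0
  c[2] = d·G[:,2] = (00000100110000010111011100)·(10000000000000000000000000) mod 2 = 0+0+0+0+0+0+0+0+0+0+0+0+0+0+0+0+0+0+0+0+0+0+0+0+0+0 mod 2 = 0
  c[3] = d·G[:,3] = (00000100110000010111011100)·(01110001111000111100001111) mod 2 = 0+0+0+0+0+0+0+0+1+1+0+0+0+0+0+1+0+1+0+0+0+0+1+1+0+0 mod 2 = 0
  c[4] = d·G[:,4] = (00000100110000010111011100)·(01000000000000000000000000) mod 2 = 0+0+0+0+0+0+0+0+0+0+0+0+0+0+0+0+0+0+0+0+0+0+0+0+0+0 mod 2 = 0
  c[5] = d·G[:,5] = (00000100110000010111011100)·(00100000000000000000000000) mod 2 = 0+0+0+0+0+0+0+0+0+0+0+0+0+0+0+0+0+0+0+0+0+0+0+0+0+0 mod 2 = 0
  c[6] = d·G[:,6] = (00000100110000010111011100)·(00010000000000000000000000) mod 2 = 0+0+0+0+0+0+0+0+0+0+0+0+0+0+0+0+0+0+0+0+0+0+0+0+0+0 mod 2 = 0
  c[7] = d·G[:,7] = (00000100110000010111011100)·(00001111111000000011111111) mod 2 = 0+0+0+0+0+1+0+0+1+1+0+0+0+0+0+0+0+0+1+1+0+1+1+1+0+0 mod 2 = 0
  c[8] = d·G[:,8] = (00000100110000010111011100)·(00001000000000000000000000) mod 2 = 0+0+0+0+0+0+0+0+0+0+0+0+0+0+0+0+0+0+0+0+0+0+0+0+0+0 mod 2 = 0
  c[9] = d·G[:,9] = (00000100110000010111011100)·(00000100000000000000000000) mod 2 = 0+0+0+0+0+1+0+0+0+0+0+0+0+0+0+0+0+0+0+0+0+0+0+0+0+0 mod 2 = 1
  c[10] = d·G[:,10] = (00000100110000010111011100)·(00000010000000000000000000) mod 2 = 0+0+0+0+0+0+0+0+0+0+0+0+0+0+0+0+0+0+0+0+0+0+0+0+0+0 mod 2 = 0
  c[11] = d·G[:,11] = (00000100110000010111011100)·(00000001000000000000000000) mod 2 = 0+0+0+0+0+0+0+0+0+0+0+0+0+0+0+0+0+0+0+0+0+0+0+0+0+0 mod 2 = 0
  c[12] = d·G[:,12] = (00000100110000010111011100)·(00000000100000000000000000) mod 2 = 0+0+0+0+0+0+0+0+1+0+0+0+0+0+0+0+0+0+0+0+0+0+0+0+0+0 mod 2 = 1
  c[13] = d·G[:,13] = (00000100110000010111011100)·(00000000010000000000000000) mod 2 = 0+0+0+0+0+0+0+0+0+1+0+0+0+0+0+0+0+0+0+0+0+0+0+0+0+0 mod 2 = 1
  c[14] = d·G[:,14] = (00000100110000010111011100)·(00000000001000000000000000) mod 2 = 0+0+0+0+0+0+0+0+0+0+0+0+0+0+0+0+0+0+0+0+0+0+0+0+0+0 mod 2 = 0
  c[15] = d·G[:,15] = (00000100110000010111011100)·(00000000000111111111111111) mod 2 = 0+0+0+0+0+0+0+0+0+0+0+0+0+0+0+1+0+1+1+1+0+1+1+1+0+0 mod 2 = 1
  c[16] = d·G[:,16] = (00000100110000010111011100)·(00000000000100000000000000) mod 2 = 0+0+0+0+0+0+0+0+0+0+0+0+0+0+0+0+0+0+0+0+0+0+0+0+0+0 mod 2 = 0
  c[17] = d·G[:,17] = (00000100110000010111011100)·(00000000000010000000000000) mod 2 = 0+0+0+0+0+0+0+0+0+0+0+0+0+0+0+0+0+0+0+0+0+0+0+0+0+0 mod 2 = 0
  c[18] = d·G[:,18] = (00000100110000010111011100)·(00000000000001000000000000) mod 2 = 0+0+0+0+0+0+0+0+0+0+0+0+0+0+0+0+0+0+0+0+0+0+0+0+0+0 mod 2 = 0
  c[19] = d·G[:,19] = (00000100110000010111011100)·(00000000000000100000000000) mod 2 = 0+0+0+0+0+0+0+0+0+0+0+0+0+0+0+0+0+0+0+0+0+0+0+0+0+0 mod 2 = 0
  c[20] = d·G[:,20] = (00000100110000010111011100)·(00000000000000010000000000) mod 2 = 0+0+0+0+0+0+0+0+0+0+0+0+0+0+0+1+0+0+0+0+0+0+0+0+0+0 mod 2 = 1
  c[21] = d·G[:,21] = (00000100110000010111011100)·(00000000000000001000000000) mod 2 = 0+0+0+0+0+0+0+0+0+0+0+0+0+0+0+0+0+0+0+0+0+0+0+0+0+0 mod 2 = 0
  c[22] = d·G[:,22] = (00000100110000010111011100)·(00000000000000000100000000) mod 2 = 0+0+0+0+0+0+0+0+0+0+0+0+0+0+0+0+0+1+0+0+0+0+0+0+0+0 mod 2 = 1
  c[23] = d·G[:,23] = (00000100110000010111011100)·(00000000000000000010000000) mod 2 = 0+0+0+0+0+0+0+0+0+0+0+0+0+0+0+0+0+0+1+0+0+0+0+0+0+0 mod 2 = 1
  c[24] = d·G[:,24] = (00000100110000010111011100)·(00000000000000000001000000) mod 2 = 0+0+0+0+0+0+0+0+0+0+0+0+0+0+0+0+0+0+0+1+0+0+0+0+0+0 mod 2 = 1
  c[25] = d·G[:,25] = (00000100110000010111011100)·(00000000000000000000100000) mod 2 = 0+0+0+0+0+0+0+0+0+0+0+0+0+0+0+0+0+0+0+0+0+0+0+0+0+0 mod 2 = 0
  c[26] = d·G[:,26] = (00000100110000010111011100)·(00000000000000000000010000) mod 2 = 0+0+0+0+0+0+0+0+0+0+0+0+0+0+0+0+0+0+0+0+0+1+0+0+0+0 mod 2 = 1
  c[27] = d·G[:,27] = (00000100110000010111011100)·(00000000000000000000001000) mod 2 = 0+0+0+0+0+0+0+0+0+0+0+0+0+0+0+0+0+0+0+0+0+0+1+0+0+0 mod 2 = 1
  c[28] = d·G[:,28] = (00000100110000010111011100)·(00000000000000000000000100) mod 2 = 0+0+0+0+0+0+0+0+0+0+0+0+0+0+0+0+0+0+0+0+0+0+0+1+0+0 mod 2 = 1
  c[29] = d·G[:,29] = (00000100110000010111011100)·(00000000000000000000000010) mod 2 = 0+0+0+0+0+0+0+0+0+0+0+0+0+0+0+0+0+0+0+0+0+0+0+0+0+0 mod 2 = 0
  c[30] = d·G[:,30] = (00000100110000010111011100)·(00000000000000000000000001) mod 2 = 0+0+0+0+0+0+0+0+0+0+0+0+0+0+0+0+0+0+0+0+0+0+0+0+0+0 mod 2 = 0
Codeword = 0000000001001101000010111011100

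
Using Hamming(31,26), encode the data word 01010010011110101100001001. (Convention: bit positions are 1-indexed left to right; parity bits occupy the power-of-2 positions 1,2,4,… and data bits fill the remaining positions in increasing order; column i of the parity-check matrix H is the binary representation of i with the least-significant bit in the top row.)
Codeword c = d · G (mod 2), d = 01010010011110101100001001:
  c[0] = d·G[:,0] = (01010010011110101100001001)·(11011010101101010101010101) mod 2 = 0+1+0+1+0+0+1+0+0+0+1+1+0+0+0+0+0+1+0+0+0+0+0+0+0+1 mod 2 = 1
  c[1] = d·G[:,1] = (01010010011110101100001001)·(10110110011011001100110011) mod 2 = 0+0+0+1+0+0+1+0+0+1+1+0+1+0+0+0+1+1+0+0+0+0+0+0+0+1 mod 2 = 0
  c[2] = d·G[:,2] = (01010010011110101100001001)·(10000000000000000000000000) mod 2 = 0+0+0+0+0+0+0+0+0+0+0+0+0+0+0+0+0+0+0+0+0+0+0+0+0+0 mod 2 = 0
  c[3] = d·G[:,3] = (01010010011110101100001001)·(01110001111000111100001111) mod 2 = 0+1+0+1+0+0+0+0+0+1+1+0+0+0+1+0+1+1+0+0+0+0+1+0+0+1 mod 2 = 1
  c[4] = d·G[:,4] = (01010010011110101100001001)·(01000000000000000000000000) mod 2 = 0+1+0+0+0+0+0+0+0+0+0+0+0+0+0+0+0+0+0+0+0+0+0+0+0+0 mod 2 = 1
  c[5] = d·G[:,5] = (01010010011110101100001001)·(00100000000000000000000000) mod 2 = 0+0+0+0+0+0+0+0+0+0+0+0+0+0+0+0+0+0+0+0+0+0+0+0+0+0 mod 2 = 0
  c[6] = d·G[:,6] = (01010010011110101100001001)·(00010000000000000000000000) mod 2 = 0+0+0+1+0+0+0+0+0+0+0+0+0+0+0+0+0+0+0+0+0+0+0+0+0+0 mod 2 = 1
  c[7] = d·G[:,7] = (01010010011110101100001001)·(00001111111000000011111111) mod 2 = 0+0+0+0+0+0+1+0+0+1+1+0+0+0+0+0+0+0+0+0+0+0+1+0+0+1 mod 2 = 1
  c[8] = d·G[:,8] = (01010010011110101100001001)·(00001000000000000000000000) mod 2 = 0+0+0+0+0+0+0+0+0+0+0+0+0+0+0+0+0+0+0+0+0+0+0+0+0+0 mod 2 = 0
  c[9] = d·G[:,9] = (01010010011110101100001001)·(00000100000000000000000000) mod 2 = 0+0+0+0+0+0+0+0+0+0+0+0+0+0+0+0+0+0+0+0+0+0+0+0+0+0 mod 2 = 0
  c[10] = d·G[:,10] = (01010010011110101100001001)·(00000010000000000000000000) mod 2 = 0+0+0+0+0+0+1+0+0+0+0+0+0+0+0+0+0+0+0+0+0+0+0+0+0+0 mod 2 = 1
  c[11] = d·G[:,11] = (01010010011110101100001001)·(00000001000000000000000000) mod 2 = 0+0+0+0+0+0+0+0+0+0+0+0+0+0+0+0+0+0+0+0+0+0+0+0+0+0 mod 2 = 0
  c[12] = d·G[:,12] = (01010010011110101100001001)·(00000000100000000000000000) mod 2 = 0+0+0+0+0+0+0+0+0+0+0+0+0+0+0+0+0+0+0+0+0+0+0+0+0+0 mod 2 = 0
  c[13] = d·G[:,13] = (01010010011110101100001001)·(00000000010000000000000000) mod 2 = 0+0+0+0+0+0+0+0+0+1+0+0+0+0+0+0+0+0+0+0+0+0+0+0+0+0 mod 2 = 1
  c[14] = d·G[:,14] = (01010010011110101100001001)·(00000000001000000000000000) mod 2 = 0+0+0+0+0+0+0+0+0+0+1+0+0+0+0+0+0+0+0+0+0+0+0+0+0+0 mod 2 = 1
  c[15] = d·G[:,15] = (01010010011110101100001001)·(00000000000111111111111111) mod 2 = 0+0+0+0+0+0+0+0+0+0+0+1+1+0+1+0+1+1+0+0+0+0+1+0+0+1 mod 2 = 1
  c[16] = d·G[:,16] = (01010010011110101100001001)·(00000000000100000000000000) mod 2 = 0+0+0+0+0+0+0+0+0+0+0+1+0+0+0+0+0+0+0+0+0+0+0+0+0+0 mod 2 = 1
  c[17] = d·G[:,17] = (01010010011110101100001001)·(00000000000010000000000000) mod 2 = 0+0+0+0+0+0+0+0+0+0+0+0+1+0+0+0+0+0+0+0+0+0+0+0+0+0 mod 2 = 1
  c[18] = d·G[:,18] = (01010010011110101100001001)·(00000000000001000000000000) mod 2 = 0+0+0+0+0+0+0+0+0+0+0+0+0+0+0+0+0+0+0+0+0+0+0+0+0+0 mod 2 = 0
  c[19] = d·G[:,19] = (01010010011110101100001001)·(00000000000000100000000000) mod 2 = 0+0+0+0+0+0+0+0+0+0+0+0+0+0+1+0+0+0+0+0+0+0+0+0+0+0 mod 2 = 1
  c[20] = d·G[:,20] = (01010010011110101100001001)·(00000000000000010000000000) mod 2 = 0+0+0+0+0+0+0+0+0+0+0+0+0+0+0+0+0+0+0+0+0+0+0+0+0+0 mod 2 = 0
  c[21] = d·G[:,21] = (01010010011110101100001001)·(00000000000000001000000000) mod 2 = 0+0+0+0+0+0+0+0+0+0+0+0+0+0+0+0+1+0+0+0+0+0+0+0+0+0 mod 2 = 1
  c[22] = d·G[:,22] = (01010010011110101100001001)·(00000000000000000100000000) mod 2 = 0+0+0+0+0+0+0+0+0+0+0+0+0+0+0+0+0+1+0+0+0+0+0+0+0+0 mod 2 = 1
  c[23] = d·G[:,23] = (01010010011110101100001001)·(00000000000000000010000000) mod 2 = 0+0+0+0+0+0+0+0+0+0+0+0+0+0+0+0+0+0+0+0+0+0+0+0+0+0 mod 2 = 0
  c[24] = d·G[:,24] = (01010010011110101100001001)·(00000000000000000001000000) mod 2 = 0+0+0+0+0+0+0+0+0+0+0+0+0+0+0+0+0+0+0+0+0+0+0+0+0+0 mod 2 = 0
  c[25] = d·G[:,25] = (01010010011110101100001001)·(00000000000000000000100000) mod 2 = 0+0+0+0+0+0+0+0+0+0+0+0+0+0+0+0+0+0+0+0+0+0+0+0+0+0 mod 2 = 0
  c[26] = d·G[:,26] = (01010010011110101100001001)·(00000000000000000000010000) mod 2 = 0+0+0+0+0+0+0+0+0+0+0+0+0+0+0+0+0+0+0+0+0+0+0+0+0+0 mod 2 = 0
  c[27] = d·G[:,27] = (01010010011110101100001001)·(00000000000000000000001000) mod 2 = 0+0+0+0+0+0+0+0+0+0+0+0+0+0+0+0+0+0+0+0+0+0+1+0+0+0 mod 2 = 1
  c[28] = d·G[:,28] = (01010010011110101100001001)·(00000000000000000000000100) mod 2 = 0+0+0+0+0+0+0+0+0+0+0+0+0+0+0+0+0+0+0+0+0+0+0+0+0+0 mod 2 = 0
  c[29] = d·G[:,29] = (01010010011110101100001001)·(00000000000000000000000010) mod 2 = 0+0+0+0+0+0+0+0+0+0+0+0+0+0+0+0+0+0+0+0+0+0+0+0+0+0 mod 2 = 0
  c[30] = d·G[:,30] = (01010010011110101100001001)·(00000000000000000000000001) mod 2 = 0+0+0+0+0+0+0+0+0+0+0+0+0+0+0+0+0+0+0+0+0+0+0+0+0+1 mod 2 = 1
Codeword = 1001101100100111110101100001001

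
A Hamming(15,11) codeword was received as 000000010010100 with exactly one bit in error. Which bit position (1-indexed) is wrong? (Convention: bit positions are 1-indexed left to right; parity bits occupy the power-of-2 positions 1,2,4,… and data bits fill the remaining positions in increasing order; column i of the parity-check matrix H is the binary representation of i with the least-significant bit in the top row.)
Syndrome s = H · r^T (mod 2), r = 000000010010100:
  s[0] = (101010101010101)·(000000010010100) mod 2 = 0+0+0+0+0+0+0+0+0+0+1+0+1+0+0 mod 2 = 0
  s[1] = (011001100110011)·(000000010010100) mod 2 = 0+0+0+0+0+0+0+0+0+0+1+0+0+0+0 mod 2 = 1
  s[2] = (000111100001111)·(000000010010100) mod 2 = 0+0+0+0+0+0+0+0+0+0+0+0+1+0+0 mod 2 = 1
  s[3] = (000000011111111)·(000000010010100) mod 2 = 0+0+0+0+0+0+0+1+0+0+1+0+1+0+0 mod 2 = 1
Syndrome = 0111
Column i of H is the binary representation of i, so the syndrome is the binary index of the flipped bit.
Read s = 0111 with s[0] as LSB: 0·2^0 + 1·2^1 + 1·2^2 + 1·2^3 = 14.
Error is at bit position 14.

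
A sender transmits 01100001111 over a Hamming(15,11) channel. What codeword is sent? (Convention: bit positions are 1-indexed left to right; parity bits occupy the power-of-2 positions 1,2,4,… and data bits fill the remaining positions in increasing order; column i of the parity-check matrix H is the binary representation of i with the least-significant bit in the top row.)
Codeword c = d · G (mod 2), d = 01100001111:
  c[0] = d·G[:,0] = (01100001111)·(11011010101) mod 2 = 0+1+0+0+0+0+0+0+1+0+1 mod 2 = 1
  c[1] = d·G[:,1] = (01100001111)·(10110110011) mod 2 = 0+0+1+0+0+0+0+0+0+1+1 mod 2 = 1
  c[2] = d·G[:,2] = (01100001111)·(10000000000) mod 2 = 0+0+0+0+0+0+0+0+0+0+0 mod 2 = 0
  c[3] = d·G[:,3] = (01100001111)·(01110001111) mod 2 = 0+1+1+0+0+0+0+1+1+1+1 mod 2 = 0
  c[4] = d·G[:,4] = (01100001111)·(01000000000) mod 2 = 0+1+0+0+0+0+0+0+0+0+0 mod 2 = 1
  c[5] = d·G[:,5] = (01100001111)·(00100000000) mod 2 = 0+0+1+0+0+0+0+0+0+0+0 mod 2 = 1
  c[6] = d·G[:,6] = (01100001111)·(00010000000) mod 2 = 0+0+0+0+0+0+0+0+0+0+0 mod 2 = 0
  c[7] = d·G[:,7] = (01100001111)·(00001111111) mod 2 = 0+0+0+0+0+0+0+1+1+1+1 mod 2 = 0
  c[8] = d·G[:,8] = (01100001111)·(00001000000) mod 2 = 0+0+0+0+0+0+0+0+0+0+0 mod 2 = 0
  c[9] = d·G[:,9] = (01100001111)·(00000100000) mod 2 = 0+0+0+0+0+0+0+0+0+0+0 mod 2 = 0
  c[10] = d·G[:,10] = (01100001111)·(00000010000) mod 2 = 0+0+0+0+0+0+0+0+0+0+0 mod 2 = 0
  c[11] = d·G[:,11] = (01100001111)·(00000001000) mod 2 = 0+0+0+0+0+0+0+1+0+0+0 mod 2 = 1
  c[12] = d·G[:,12] = (01100001111)·(00000000100) mod 2 = 0+0+0+0+0+0+0+0+1+0+0 mod 2 = 1
  c[13] = d·G[:,13] = (01100001111)·(00000000010) mod 2 = 0+0+0+0+0+0+0+0+0+1+0 mod 2 = 1
  c[14] = d·G[:,14] = (01100001111)·(00000000001) mod 2 = 0+0+0+0+0+0+0+0+0+0+1 mod 2 = 1
Codeword = 110011000001111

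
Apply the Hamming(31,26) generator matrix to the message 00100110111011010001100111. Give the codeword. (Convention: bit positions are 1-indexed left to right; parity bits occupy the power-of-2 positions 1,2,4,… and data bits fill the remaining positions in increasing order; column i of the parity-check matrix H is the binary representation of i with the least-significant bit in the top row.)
Codeword c = d · G (mod 2), d = 00100110111011010001100111:
  c[0] = d·G[:,0] = (00100110111011010001100111)·(11011010101101010101010101) mod 2 = 0+0+0+0+0+0+1+0+1+0+1+0+0+1+0+1+0+0+0+1+0+0+0+1+0+1 mod 2 = 0
  c[1] = d·G[:,1] = (00100110111011010001100111)·(10110110011011001100110011) mod 2 = 0+0+1+0+0+1+1+0+0+1+1+0+1+1+0+0+0+0+0+0+1+0+0+0+1+1 mod 2 = 0
  c[2] = d·G[:,2] = (00100110111011010001100111)·(10000000000000000000000000) mod 2 = 0+0+0+0+0+0+0+0+0+0+0+0+0+0+0+0+0+0+0+0+0+0+0+0+0+0 mod 2 = 0
  c[3] = d·G[:,3] = (00100110111011010001100111)·(01110001111000111100001111) mod 2 = 0+0+1+0+0+0+0+0+1+1+1+0+0+0+0+1+0+0+0+0+0+0+0+1+1+1 mod 2 = 0
  c[4] = d·G[:,4] = (00100110111011010001100111)·(01000000000000000000000000) mod 2 = 0+0+0+0+0+0+0+0+0+0+0+0+0+0+0+0+0+0+0+0+0+0+0+0+0+0 mod 2 = 0
  c[5] = d·G[:,5] = (00100110111011010001100111)·(00100000000000000000000000) mod 2 = 0+0+1+0+0+0+0+0+0+0+0+0+0+0+0+0+0+0+0+0+0+0+0+0+0+0 mod 2 = 1
  c[6] = d·G[:,6] = (00100110111011010001100111)·(00010000000000000000000000) mod 2 = 0+0+0+0+0+0+0+0+0+0+0+0+0+0+0+0+0+0+0+0+0+0+0+0+0+0 mod 2 = 0
  c[7] = d·G[:,7] = (00100110111011010001100111)·(00001111111000000011111111) mod 2 = 0+0+0+0+0+1+1+0+1+1+1+0+0+0+0+0+0+0+0+1+1+0+0+1+1+1 mod 2 = 0
  c[8] = d·G[:,8] = (00100110111011010001100111)·(00001000000000000000000000) mod 2 = 0+0+0+0+0+0+0+0+0+0+0+0+0+0+0+0+0+0+0+0+0+0+0+0+0+0 mod 2 = 0
  c[9] = d·G[:,9] = (00100110111011010001100111)·(00000100000000000000000000) mod 2 = 0+0+0+0+0+1+0+0+0+0+0+0+0+0+0+0+0+0+0+0+0+0+0+0+0+0 mod 2 = 1
  c[10] = d·G[:,10] = (00100110111011010001100111)·(00000010000000000000000000) mod 2 = 0+0+0+0+0+0+1+0+0+0+0+0+0+0+0+0+0+0+0+0+0+0+0+0+0+0 mod 2 = 1
  c[11] = d·G[:,11] = (00100110111011010001100111)·(00000001000000000000000000) mod 2 = 0+0+0+0+0+0+0+0+0+0+0+0+0+0+0+0+0+0+0+0+0+0+0+0+0+0 mod 2 = 0
  c[12] = d·G[:,12] = (00100110111011010001100111)·(00000000100000000000000000) mod 2 = 0+0+0+0+0+0+0+0+1+0+0+0+0+0+0+0+0+0+0+0+0+0+0+0+0+0 mod 2 = 1
  c[13] = d·G[:,13] = (00100110111011010001100111)·(00000000010000000000000000) mod 2 = 0+0+0+0+0+0+0+0+0+1+0+0+0+0+0+0+0+0+0+0+0+0+0+0+0+0 mod 2 = 1
  c[14] = d·G[:,14] = (00100110111011010001100111)·(00000000001000000000000000) mod 2 = 0+0+0+0+0+0+0+0+0+0+1+0+0+0+0+0+0+0+0+0+0+0+0+0+0+0 mod 2 = 1
  c[15] = d·G[:,15] = (00100110111011010001100111)·(00000000000111111111111111) mod 2 = 0+0+0+0+0+0+0+0+0+0+0+0+1+1+0+1+0+0+0+1+1+0+0+1+1+1 mod 2 = 0
  c[16] = d·G[:,16] = (00100110111011010001100111)·(00000000000100000000000000) mod 2 = 0+0+0+0+0+0+0+0+0+0+0+0+0+0+0+0+0+0+0+0+0+0+0+0+0+0 mod 2 = 0
  c[17] = d·G[:,17] = (00100110111011010001100111)·(00000000000010000000000000) mod 2 = 0+0+0+0+0+0+0+0+0+0+0+0+1+0+0+0+0+0+0+0+0+0+0+0+0+0 mod 2 = 1
  c[18] = d·G[:,18] = (00100110111011010001100111)·(00000000000001000000000000) mod 2 = 0+0+0+0+0+0+0+0+0+0+0+0+0+1+0+0+0+0+0+0+0+0+0+0+0+0 mod 2 = 1
  c[19] = d·G[:,19] = (00100110111011010001100111)·(00000000000000100000000000) mod 2 = 0+0+0+0+0+0+0+0+0+0+0+0+0+0+0+0+0+0+0+0+0+0+0+0+0+0 mod 2 = 0
  c[20] = d·G[:,20] = (00100110111011010001100111)·(00000000000000010000000000) mod 2 = 0+0+0+0+0+0+0+0+0+0+0+0+0+0+0+1+0+0+0+0+0+0+0+0+0+0 mod 2 = 1
  c[21] = d·G[:,21] = (00100110111011010001100111)·(00000000000000001000000000) mod 2 = 0+0+0+0+0+0+0+0+0+0+0+0+0+0+0+0+0+0+0+0+0+0+0+0+0+0 mod 2 = 0
  c[22] = d·G[:,22] = (00100110111011010001100111)·(00000000000000000100000000) mod 2 = 0+0+0+0+0+0+0+0+0+0+0+0+0+0+0+0+0+0+0+0+0+0+0+0+0+0 mod 2 = 0
  c[23] = d·G[:,23] = (00100110111011010001100111)·(00000000000000000010000000) mod 2 = 0+0+0+0+0+0+0+0+0+0+0+0+0+0+0+0+0+0+0+0+0+0+0+0+0+0 mod 2 = 0
  c[24] = d·G[:,24] = (00100110111011010001100111)·(00000000000000000001000000) mod 2 = 0+0+0+0+0+0+0+0+0+0+0+0+0+0+0+0+0+0+0+1+0+0+0+0+0+0 mod 2 = 1
  c[25] = d·G[:,25] = (00100110111011010001100111)·(00000000000000000000100000) mod 2 = 0+0+0+0+0+0+0+0+0+0+0+0+0+0+0+0+0+0+0+0+1+0+0+0+0+0 mod 2 = 1
  c[26] = d·G[:,26] = (00100110111011010001100111)·(00000000000000000000010000) mod 2 = 0+0+0+0+0+0+0+0+0+0+0+0+0+0+0+0+0+0+0+0+0+0+0+0+0+0 mod 2 = 0
  c[27] = d·G[:,27] = (00100110111011010001100111)·(00000000000000000000001000) mod 2 = 0+0+0+0+0+0+0+0+0+0+0+0+0+0+0+0+0+0+0+0+0+0+0+0+0+0 mod 2 = 0
  c[28] = d·G[:,28] = (00100110111011010001100111)·(00000000000000000000000100) mod 2 = 0+0+0+0+0+0+0+0+0+0+0+0+0+0+0+0+0+0+0+0+0+0+0+1+0+0 mod 2 = 1
  c[29] = d·G[:,29] = (00100110111011010001100111)·(00000000000000000000000010) mod 2 = 0+0+0+0+0+0+0+0+0+0+0+0+0+0+0+0+0+0+0+0+0+0+0+0+1+0 mod 2 = 1
  c[30] = d·G[:,30] = (00100110111011010001100111)·(00000000000000000000000001) mod 2 = 0+0+0+0+0+0+0+0+0+0+0+0+0+0+0+0+0+0+0+0+0+0+0+0+0+1 mod 2 = 1
Codeword = 0000010001101110011010001100111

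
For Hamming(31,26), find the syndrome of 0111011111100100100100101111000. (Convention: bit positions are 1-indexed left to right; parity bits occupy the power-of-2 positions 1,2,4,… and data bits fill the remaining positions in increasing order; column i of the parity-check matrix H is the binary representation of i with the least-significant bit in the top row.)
Syndrome s = H · r^T (mod 2), r = 0111011111100100100100101111000:
  s[0] = (1010101010101010101010101010101)·(0111011111100100100100101111000) mod 2 = 0+0+1+0+0+0+1+0+1+0+1+0+0+0+0+0+1+0+0+0+0+0+1+0+1+0+1+0+0+0+0 mod 2 = 0
  s[1] = (0110011001100110011001100110011)·(0111011111100100100100101111000) mod 2 = 0+1+1+0+0+1+1+0+0+1+1+0+0+1+0+0+0+0+0+0+0+0+1+0+0+1+1+0+0+0+0 mod 2 = 0
  s[2] = (0001111000011110000111100001111)·(0111011111100100100100101111000) mod 2 = 0+0+0+1+0+1+1+0+0+0+0+0+0+1+0+0+0+0+0+1+0+0+1+0+0+0+0+1+0+0+0 mod 2 = 1
  s[3] = (0000000111111110000000011111111)·(0111011111100100100100101111000) mod 2 = 0+0+0+0+0+0+0+1+1+1+1+0+0+1+0+0+0+0+0+0+0+0+0+0+1+1+1+1+0+0+0 mod 2 = 1
  s[4] = (0000000000000001111111111111111)·(0111011111100100100100101111000) mod 2 = 0+0+0+0+0+0+0+0+0+0+0+0+0+0+0+0+1+0+0+1+0+0+1+0+1+1+1+1+0+0+0 mod 2 = 1
Syndrome = 00111
Non-zero syndrome: error at position 28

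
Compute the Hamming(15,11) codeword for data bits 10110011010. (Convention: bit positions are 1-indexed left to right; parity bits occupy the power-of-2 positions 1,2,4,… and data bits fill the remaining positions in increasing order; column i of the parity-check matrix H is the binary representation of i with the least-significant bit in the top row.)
Codeword c = d · G (mod 2), d = 10110011010:
  c[0] = d·G[:,0] = (10110011010)·(11011010101) mod 2 = 1+0+0+1+0+0+1+0+0+0+0 mod 2 = 1
  c[1] = d·G[:,1] = (10110011010)·(10110110011) mod 2 = 1+0+1+1+0+0+1+0+0+1+0 mod 2 = 1
  c[2] = d·G[:,2] = (10110011010)·(10000000000) mod 2 = 1+0+0+0+0+0+0+0+0+0+0 mod 2 = 1
  c[3] = d·G[:,3] = (10110011010)·(01110001111) mod 2 = 0+0+1+1+0+0+0+1+0+1+0 mod 2 = 0
  c[4] = d·G[:,4] = (10110011010)·(01000000000) mod 2 = 0+0+0+0+0+0+0+0+0+0+0 mod 2 = 0
  c[5] = d·G[:,5] = (10110011010)·(00100000000) mod 2 = 0+0+1+0+0+0+0+0+0+0+0 mod 2 = 1
  c[6] = d·G[:,6] = (10110011010)·(00010000000) mod 2 = 0+0+0+1+0+0+0+0+0+0+0 mod 2 = 1
  c[7] = d·G[:,7] = (10110011010)·(00001111111) mod 2 = 0+0+0+0+0+0+1+1+0+1+0 mod 2 = 1
  c[8] = d·G[:,8] = (10110011010)·(00001000000) mod 2 = 0+0+0+0+0+0+0+0+0+0+0 mod 2 = 0
  c[9] = d·G[:,9] = (10110011010)·(00000100000) mod 2 = 0+0+0+0+0+0+0+0+0+0+0 mod 2 = 0
  c[10] = d·G[:,10] = (10110011010)·(00000010000) mod 2 = 0+0+0+0+0+0+1+0+0+0+0 mod 2 = 1
  c[11] = d·G[:,11] = (10110011010)·(00000001000) mod 2 = 0+0+0+0+0+0+0+1+0+0+0 mod 2 = 1
  c[12] = d·G[:,12] = (10110011010)·(00000000100) mod 2 = 0+0+0+0+0+0+0+0+0+0+0 mod 2 = 0
  c[13] = d·G[:,13] = (10110011010)·(00000000010) mod 2 = 0+0+0+0+0+0+0+0+0+1+0 mod 2 = 1
  c[14] = d·G[:,14] = (10110011010)·(00000000001) mod 2 = 0+0+0+0+0+0+0+0+0+0+0 mod 2 = 0
Codeword = 111001110011010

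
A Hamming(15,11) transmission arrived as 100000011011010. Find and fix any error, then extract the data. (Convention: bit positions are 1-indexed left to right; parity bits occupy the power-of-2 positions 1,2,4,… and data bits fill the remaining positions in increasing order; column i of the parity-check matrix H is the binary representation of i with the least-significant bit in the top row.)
Syndrome s = H · r^T (mod 2), r = 100000011011010:
  s[0] = (101010101010101)·(100000011011010) mod 2 = 1+0+0+0+0+0+0+0+1+0+1+0+0+0+0 mod 2 = 1
  s[1] = (011001100110011)·(100000011011010) mod 2 = 0+0+0+0+0+0+0+0+0+0+1+0+0+1+0 mod 2 = 0
  s[2] = (000111100001111)·(100000011011010) mod 2 = 0+0+0+0+0+0+0+0+0+0+0+1+0+1+0 mod 2 = 0
  s[3] = (000000011111111)·(100000011011010) mod 2 = 0+0+0+0+0+0+0+1+1+0+1+1+0+1+0 mod 2 = 1
Syndrome = 1001
Column 9 of H equals this syndrome → error at bit 9 (1-indexed).
Flip bit 9: 100000011011010 → 100000010011010
Extract data bits at positions {3,5,6,7,9,10,11,12,13,14,15}: 00000011010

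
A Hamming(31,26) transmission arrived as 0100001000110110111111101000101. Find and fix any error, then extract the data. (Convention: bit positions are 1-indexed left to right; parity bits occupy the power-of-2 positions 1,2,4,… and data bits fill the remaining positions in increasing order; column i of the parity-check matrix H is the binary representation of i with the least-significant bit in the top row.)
Syndrome s = H · r^T (mod 2), r = 0100001000110110111111101000101:
  s[0] = (1010101010101010101010101010101)·(0100001000110110111111101000101) mod 2 = 0+0+0+0+0+0+1+0+0+0+1+0+0+0+1+0+1+0+1+0+1+0+1+0+1+0+0+0+1+0+1 mod 2 = 0
  s[1] = (0110011001100110011001100110011)·(0100001000110110111111101000101) mod 2 = 0+1+0+0+0+0+1+0+0+0+1+0+0+1+1+0+0+1+1+0+0+1+1+0+0+0+0+0+0+0+1 mod 2 = 0
  s[2] = (0001111000011110000111100001111)·(0100001000110110111111101000101) mod 2 = 0+0+0+0+0+0+1+0+0+0+0+1+0+1+1+0+0+0+0+1+1+1+1+0+0+0+0+0+1+0+1 mod 2 = 0
  s[3] = (0000000111111110000000011111111)·(0100001000110110111111101000101) mod 2 = 0+0+0+0+0+0+0+0+0+0+1+1+0+1+1+0+0+0+0+0+0+0+0+0+1+0+0+0+1+0+1 mod 2 = 1
  s[4] = (0000000000000001111111111111111)·(0100001000110110111111101000101) mod 2 = 0+0+0+0+0+0+0+0+0+0+0+0+0+0+0+0+1+1+1+1+1+1+1+0+1+0+0+0+1+0+1 mod 2 = 0
Syndrome = 00010
Column 8 of H equals this syndrome → error at bit 8 (1-indexed).
Flip bit 8: 0100001000110110111111101000101 → 0100001100110110111111101000101
Extract data bits at positions {3,5,6,7,9,10,11,12,13,14,15,17,18,19,20,21,22,23,24,25,26,27,28,29,30,31}: 00010011011111111101000101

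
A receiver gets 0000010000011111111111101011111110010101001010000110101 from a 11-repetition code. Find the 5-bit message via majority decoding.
Split into 11-bit blocks and majority-vote each:
  block 1 = 00000100000: 1 ones, 10 zeros → 0
  block 2 = 11111111111: 11 ones, 0 zeros → 1
  block 3 = 10101111111: 9 ones, 2 zeros → 1
  block 4 = 00101010010: 4 ones, 7 zeros → 0
  block 5 = 10000110101: 5 ones, 6 zeros → 0
Decoded = 01100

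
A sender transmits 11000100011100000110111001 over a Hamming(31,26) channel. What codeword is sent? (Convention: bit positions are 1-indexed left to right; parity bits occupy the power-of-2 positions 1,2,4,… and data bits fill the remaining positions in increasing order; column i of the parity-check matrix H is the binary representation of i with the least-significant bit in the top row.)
Codeword c = d · G (mod 2), d = 11000100011100000110111001:
  c[0] = d·G[:,0] = (11000100011100000110111001)·(11011010101101010101010101) mod 2 = 1+1+0+0+0+0+0+0+0+0+1+1+0+0+0+0+0+1+0+0+0+1+0+0+0+1 mod 2 = 1
  c[1] = d·G[:,1] = (11000100011100000110111001)·(10110110011011001100110011) mod 2 = 1+0+0+0+0+1+0+0+0+1+1+0+0+0+0+0+0+1+0+0+1+1+0+0+0+1 mod 2 = 0
  c[2] = d·G[:,2] = (11000100011100000110111001)·(10000000000000000000000000) mod 2 = 1+0+0+0+0+0+0+0+0+0+0+0+0+0+0+0+0+0+0+0+0+0+0+0+0+0 mod 2 = 1
  c[3] = d·G[:,3] = (11000100011100000110111001)·(01110001111000111100001111) mod 2 = 0+1+0+0+0+0+0+0+0+1+1+0+0+0+0+0+0+1+0+0+0+0+1+0+0+1 mod 2 = 0
  c[4] = d·G[:,4] = (11000100011100000110111001)·(01000000000000000000000000) mod 2 = 0+1+0+0+0+0+0+0+0+0+0+0+0+0+0+0+0+0+0+0+0+0+0+0+0+0 mod 2 = 1
  c[5] = d·G[:,5] = (11000100011100000110111001)·(00100000000000000000000000) mod 2 = 0+0+0+0+0+0+0+0+0+0+0+0+0+0+0+0+0+0+0+0+0+0+0+0+0+0 mod 2 = 0
  c[6] = d·G[:,6] = (11000100011100000110111001)·(00010000000000000000000000) mod 2 = 0+0+0+0+0+0+0+0+0+0+0+0+0+0+0+0+0+0+0+0+0+0+0+0+0+0 mod 2 = 0
  c[7] = d·G[:,7] = (11000100011100000110111001)·(00001111111000000011111111) mod 2 = 0+0+0+0+0+1+0+0+0+1+1+0+0+0+0+0+0+0+1+0+1+1+1+0+0+1 mod 2 = 0
  c[8] = d·G[:,8] = (11000100011100000110111001)·(00001000000000000000000000) mod 2 = 0+0+0+0+0+0+0+0+0+0+0+0+0+0+0+0+0+0+0+0+0+0+0+0+0+0 mod 2 = 0
  c[9] = d·G[:,9] = (11000100011100000110111001)·(00000100000000000000000000) mod 2 = 0+0+0+0+0+1+0+0+0+0+0+0+0+0+0+0+0+0+0+0+0+0+0+0+0+0 mod 2 = 1
  c[10] = d·G[:,10] = (11000100011100000110111001)·(00000010000000000000000000) mod 2 = 0+0+0+0+0+0+0+0+0+0+0+0+0+0+0+0+0+0+0+0+0+0+0+0+0+0 mod 2 = 0
  c[11] = d·G[:,11] = (11000100011100000110111001)·(00000001000000000000000000) mod 2 = 0+0+0+0+0+0+0+0+0+0+0+0+0+0+0+0+0+0+0+0+0+0+0+0+0+0 mod 2 = 0
  c[12] = d·G[:,12] = (11000100011100000110111001)·(00000000100000000000000000) mod 2 = 0+0+0+0+0+0+0+0+0+0+0+0+0+0+0+0+0+0+0+0+0+0+0+0+0+0 mod 2 = 0
  c[13] = d·G[:,13] = (11000100011100000110111001)·(00000000010000000000000000) mod 2 = 0+0+0+0+0+0+0+0+0+1+0+0+0+0+0+0+0+0+0+0+0+0+0+0+0+0 mod 2 = 1
  c[14] = d·G[:,14] = (11000100011100000110111001)·(00000000001000000000000000) mod 2 = 0+0+0+0+0+0+0+0+0+0+1+0+0+0+0+0+0+0+0+0+0+0+0+0+0+0 mod 2 = 1
  c[15] = d·G[:,15] = (11000100011100000110111001)·(00000000000111111111111111) mod 2 = 0+0+0+0+0+0+0+0+0+0+0+1+0+0+0+0+0+1+1+0+1+1+1+0+0+1 mod 2 = 1
  c[16] = d·G[:,16] = (11000100011100000110111001)·(00000000000100000000000000) mod 2 = 0+0+0+0+0+0+0+0+0+0+0+1+0+0+0+0+0+0+0+0+0+0+0+0+0+0 mod 2 = 1
  c[17] = d·G[:,17] = (11000100011100000110111001)·(00000000000010000000000000) mod 2 = 0+0+0+0+0+0+0+0+0+0+0+0+0+0+0+0+0+0+0+0+0+0+0+0+0+0 mod 2 = 0
  c[18] = d·G[:,18] = (11000100011100000110111001)·(00000000000001000000000000) mod 2 = 0+0+0+0+0+0+0+0+0+0+0+0+0+0+0+0+0+0+0+0+0+0+0+0+0+0 mod 2 = 0
  c[19] = d·G[:,19] = (11000100011100000110111001)·(00000000000000100000000000) mod 2 = 0+0+0+0+0+0+0+0+0+0+0+0+0+0+0+0+0+0+0+0+0+0+0+0+0+0 mod 2 = 0
  c[20] = d·G[:,20] = (11000100011100000110111001)·(00000000000000010000000000) mod 2 = 0+0+0+0+0+0+0+0+0+0+0+0+0+0+0+0+0+0+0+0+0+0+0+0+0+0 mod 2 = 0
  c[21] = d·G[:,21] = (11000100011100000110111001)·(00000000000000001000000000) mod 2 = 0+0+0+0+0+0+0+0+0+0+0+0+0+0+0+0+0+0+0+0+0+0+0+0+0+0 mod 2 = 0
  c[22] = d·G[:,22] = (11000100011100000110111001)·(00000000000000000100000000) mod 2 = 0+0+0+0+0+0+0+0+0+0+0+0+0+0+0+0+0+1+0+0+0+0+0+0+0+0 mod 2 = 1
  c[23] = d·G[:,23] = (11000100011100000110111001)·(00000000000000000010000000) mod 2 = 0+0+0+0+0+0+0+0+0+0+0+0+0+0+0+0+0+0+1+0+0+0+0+0+0+0 mod 2 = 1
  c[24] = d·G[:,24] = (11000100011100000110111001)·(00000000000000000001000000) mod 2 = 0+0+0+0+0+0+0+0+0+0+0+0+0+0+0+0+0+0+0+0+0+0+0+0+0+0 mod 2 = 0
  c[25] = d·G[:,25] = (11000100011100000110111001)·(00000000000000000000100000) mod 2 = 0+0+0+0+0+0+0+0+0+0+0+0+0+0+0+0+0+0+0+0+1+0+0+0+0+0 mod 2 = 1
  c[26] = d·G[:,26] = (11000100011100000110111001)·(00000000000000000000010000) mod 2 = 0+0+0+0+0+0+0+0+0+0+0+0+0+0+0+0+0+0+0+0+0+1+0+0+0+0 mod 2 = 1
  c[27] = d·G[:,27] = (11000100011100000110111001)·(00000000000000000000001000) mod 2 = 0+0+0+0+0+0+0+0+0+0+0+0+0+0+0+0+0+0+0+0+0+0+1+0+0+0 mod 2 = 1
  c[28] = d·G[:,28] = (11000100011100000110111001)·(00000000000000000000000100) mod 2 = 0+0+0+0+0+0+0+0+0+0+0+0+0+0+0+0+0+0+0+0+0+0+0+0+0+0 mod 2 = 0
  c[29] = d·G[:,29] = (11000100011100000110111001)·(00000000000000000000000010) mod 2 = 0+0+0+0+0+0+0+0+0+0+0+0+0+0+0+0+0+0+0+0+0+0+0+0+0+0 mod 2 = 0
  c[30] = d·G[:,30] = (11000100011100000110111001)·(00000000000000000000000001) mod 2 = 0+0+0+0+0+0+0+0+0+0+0+0+0+0+0+0+0+0+0+0+0+0+0+0+0+1 mod 2 = 1
Codeword = 1010100001000111100000110111001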